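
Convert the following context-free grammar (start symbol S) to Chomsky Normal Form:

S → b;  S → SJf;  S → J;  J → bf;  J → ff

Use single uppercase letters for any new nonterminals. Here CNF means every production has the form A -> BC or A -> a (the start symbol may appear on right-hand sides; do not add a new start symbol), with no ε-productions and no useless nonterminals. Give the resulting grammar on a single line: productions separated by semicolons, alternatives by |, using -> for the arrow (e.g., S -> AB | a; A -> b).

S -> b | AB | BB | SC; A -> b; B -> f; C -> JB; J -> AB | BB

No ε-productions.
After unit-elimination: S -> b | bf | ff | SJf; J -> bf | ff.
TERM: introduce A -> b, B -> f and substitute in every rule of length ≥2.
BIN: S -> SJB becomes S -> SC, C -> JB.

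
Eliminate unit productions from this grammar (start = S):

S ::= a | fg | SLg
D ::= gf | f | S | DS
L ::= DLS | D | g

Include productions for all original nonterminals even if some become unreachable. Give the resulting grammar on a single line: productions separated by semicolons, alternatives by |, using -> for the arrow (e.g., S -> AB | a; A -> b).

Unit productions: D->S, L->D.
Unit pairs (A ⇒* B via units): (D,S), (L,D), (L,S).
S: inherits non-unit rules of {S} → SLg | a | fg.
D: inherits non-unit rules of {D, S} → DS | SLg | a | f | fg | gf.
L: inherits non-unit rules of {D, L, S} → DLS | DS | SLg | a | f | fg | g | gf.

S -> a | fg | SLg; D -> a | f | DS | fg | gf | SLg; L -> a | f | g | DS | fg | gf | DLS | SLg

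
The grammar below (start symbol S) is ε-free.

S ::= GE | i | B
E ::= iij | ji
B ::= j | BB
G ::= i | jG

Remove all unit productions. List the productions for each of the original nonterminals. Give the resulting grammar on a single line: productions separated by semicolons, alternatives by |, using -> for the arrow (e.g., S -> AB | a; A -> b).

S -> i | j | BB | GE; B -> j | BB; E -> ji | iij; G -> i | jG

Unit productions: S->B.
Unit pairs (A ⇒* B via units): (S,B).
S: inherits non-unit rules of {B, S} → BB | GE | i | j.
B: inherits non-unit rules of {B} → BB | j.
E: inherits non-unit rules of {E} → iij | ji.
G: inherits non-unit rules of {G} → i | jG.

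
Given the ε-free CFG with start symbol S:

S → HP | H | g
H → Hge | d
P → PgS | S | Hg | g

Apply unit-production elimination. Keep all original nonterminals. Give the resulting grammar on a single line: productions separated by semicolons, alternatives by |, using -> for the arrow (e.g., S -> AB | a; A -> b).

Unit productions: P->S, S->H.
Unit pairs (A ⇒* B via units): (P,H), (P,S), (S,H).
S: inherits non-unit rules of {H, S} → HP | Hge | d | g.
H: inherits non-unit rules of {H} → Hge | d.
P: inherits non-unit rules of {H, P, S} → HP | Hg | Hge | PgS | d | g.

S -> d | g | HP | Hge; H -> d | Hge; P -> d | g | HP | Hg | Hge | PgS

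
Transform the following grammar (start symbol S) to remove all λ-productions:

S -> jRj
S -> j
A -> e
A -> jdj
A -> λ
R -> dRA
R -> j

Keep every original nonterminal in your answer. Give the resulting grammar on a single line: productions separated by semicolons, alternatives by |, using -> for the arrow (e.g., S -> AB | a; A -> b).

Nullable set: {A}.
Drop A -> λ.
R -> dRA: A nullable, giving dR | dRA.
Unchanged (no nullable symbols): S -> j; S -> jRj; A -> e; A -> jdj; R -> j.

S -> j | jRj; A -> e | jdj; R -> j | dR | dRA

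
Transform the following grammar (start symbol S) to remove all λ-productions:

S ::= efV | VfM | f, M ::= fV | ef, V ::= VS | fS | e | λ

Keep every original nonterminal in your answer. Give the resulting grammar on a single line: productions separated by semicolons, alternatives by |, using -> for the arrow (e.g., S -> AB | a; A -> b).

S -> f | ef | fM | VfM | efV; M -> f | ef | fV; V -> S | e | VS | fS

Nullable set: {V}.
S -> VfM: V nullable, giving VfM | fM.
S -> efV: V nullable, giving ef | efV.
M -> fV: V nullable, giving f | fV.
Drop V -> λ.
V -> VS: V nullable, giving S | VS.
Unchanged (no nullable symbols): S -> f; M -> ef; V -> e; V -> fS.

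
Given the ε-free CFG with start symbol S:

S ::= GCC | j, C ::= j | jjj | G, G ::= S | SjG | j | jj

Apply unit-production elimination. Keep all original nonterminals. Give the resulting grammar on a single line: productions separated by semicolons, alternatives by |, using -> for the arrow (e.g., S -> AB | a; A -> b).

S -> j | GCC; C -> j | jj | GCC | SjG | jjj; G -> j | jj | GCC | SjG

Unit productions: C->G, G->S.
Unit pairs (A ⇒* B via units): (C,G), (C,S), (G,S).
S: inherits non-unit rules of {S} → GCC | j.
C: inherits non-unit rules of {C, G, S} → GCC | SjG | j | jj | jjj.
G: inherits non-unit rules of {G, S} → GCC | SjG | j | jj.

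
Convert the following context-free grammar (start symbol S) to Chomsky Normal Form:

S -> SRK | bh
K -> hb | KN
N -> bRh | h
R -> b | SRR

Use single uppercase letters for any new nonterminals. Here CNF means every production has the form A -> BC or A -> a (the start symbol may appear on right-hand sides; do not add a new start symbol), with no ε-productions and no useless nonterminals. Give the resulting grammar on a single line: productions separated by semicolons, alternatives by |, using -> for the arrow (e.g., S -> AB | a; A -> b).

No ε-productions.
No unit productions to eliminate.
TERM: introduce B -> b, A -> h and substitute in every rule of length ≥2.
BIN: N -> BRA becomes N -> BC, C -> RA; R -> SRR becomes R -> SD, D -> RR; S -> SRK becomes S -> SE, E -> RK.

S -> BA | SE; A -> h; B -> b; C -> RA; D -> RR; E -> RK; K -> AB | KN; N -> h | BC; R -> b | SD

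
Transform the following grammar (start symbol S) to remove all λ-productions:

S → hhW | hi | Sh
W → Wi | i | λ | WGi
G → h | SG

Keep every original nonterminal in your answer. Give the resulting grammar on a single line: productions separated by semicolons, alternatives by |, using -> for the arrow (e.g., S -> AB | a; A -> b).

S -> Sh | hh | hi | hhW; G -> h | SG; W -> i | Gi | Wi | WGi

Nullable set: {W}.
S -> hhW: W nullable, giving hh | hhW.
Drop W -> λ.
W -> WGi: W nullable, giving Gi | WGi.
W -> Wi: W nullable, giving Wi | i.
Unchanged (no nullable symbols): S -> Sh; S -> hi; G -> SG; G -> h; W -> i.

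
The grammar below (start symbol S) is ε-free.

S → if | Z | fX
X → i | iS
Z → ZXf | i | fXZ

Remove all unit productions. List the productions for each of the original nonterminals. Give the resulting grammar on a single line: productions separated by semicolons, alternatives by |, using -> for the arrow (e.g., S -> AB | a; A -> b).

S -> i | fX | if | ZXf | fXZ; X -> i | iS; Z -> i | ZXf | fXZ

Unit productions: S->Z.
Unit pairs (A ⇒* B via units): (S,Z).
S: inherits non-unit rules of {S, Z} → ZXf | fX | fXZ | i | if.
X: inherits non-unit rules of {X} → i | iS.
Z: inherits non-unit rules of {Z} → ZXf | fXZ | i.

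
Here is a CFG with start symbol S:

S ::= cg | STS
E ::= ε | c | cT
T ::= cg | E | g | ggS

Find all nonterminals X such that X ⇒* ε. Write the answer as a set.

{E, T}

Directly nullable (have an ε-rule): {E}.
T is nullable via T -> E (every symbol on the right is already known nullable).
Not nullable: S — each has a terminal in every rule's right-hand side or depends on a non-nullable symbol.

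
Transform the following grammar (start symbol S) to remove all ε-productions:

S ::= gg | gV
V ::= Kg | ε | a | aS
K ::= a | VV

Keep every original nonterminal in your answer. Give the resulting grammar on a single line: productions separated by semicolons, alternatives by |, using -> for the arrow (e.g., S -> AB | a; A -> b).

S -> g | gV | gg; K -> V | a | VV; V -> a | g | Kg | aS

Nullable set: {K, V}.
S -> gV: V nullable, giving g | gV.
K -> VV: V, V nullable, giving V | VV.
Drop V -> ε.
V -> Kg: K nullable, giving Kg | g.
Unchanged (no nullable symbols): S -> gg; K -> a; V -> a; V -> aS.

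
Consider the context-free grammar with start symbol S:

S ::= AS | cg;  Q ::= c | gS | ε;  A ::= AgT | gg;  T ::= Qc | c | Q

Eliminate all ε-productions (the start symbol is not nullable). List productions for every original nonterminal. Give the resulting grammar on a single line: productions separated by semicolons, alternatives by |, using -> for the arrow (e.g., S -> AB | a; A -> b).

S -> AS | cg; A -> Ag | gg | AgT; Q -> c | gS; T -> Q | c | Qc

Nullable set: {Q, T}.
A -> AgT: T nullable, giving Ag | AgT.
Drop Q -> ε.
T -> Q: Q nullable, giving Q.
T -> Qc: Q nullable, giving Qc | c.
Unchanged (no nullable symbols): S -> AS; S -> cg; A -> gg; Q -> c; Q -> gS; T -> c.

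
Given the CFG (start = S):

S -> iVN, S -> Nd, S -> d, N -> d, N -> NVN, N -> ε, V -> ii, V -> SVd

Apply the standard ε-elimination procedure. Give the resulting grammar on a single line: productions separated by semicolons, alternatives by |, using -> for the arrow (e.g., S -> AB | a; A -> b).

S -> d | Nd | iV | iVN; N -> V | d | NV | VN | NVN; V -> ii | SVd

Nullable set: {N}.
S -> Nd: N nullable, giving Nd | d.
S -> iVN: N nullable, giving iV | iVN.
Drop N -> ε.
N -> NVN: N, N nullable, giving NV | NVN | V | VN.
Unchanged (no nullable symbols): S -> d; N -> d; V -> SVd; V -> ii.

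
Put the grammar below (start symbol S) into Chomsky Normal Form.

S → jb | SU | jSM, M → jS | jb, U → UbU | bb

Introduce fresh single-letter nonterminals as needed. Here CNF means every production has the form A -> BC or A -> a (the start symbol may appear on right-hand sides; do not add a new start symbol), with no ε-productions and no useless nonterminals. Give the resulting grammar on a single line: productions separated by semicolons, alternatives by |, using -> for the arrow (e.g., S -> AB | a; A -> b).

No ε-productions.
No unit productions to eliminate.
TERM: introduce B -> b, A -> j and substitute in every rule of length ≥2.
BIN: S -> ASM becomes S -> AC, C -> SM; U -> UBU becomes U -> UD, D -> BU.

S -> AB | AC | SU; A -> j; B -> b; C -> SM; D -> BU; M -> AB | AS; U -> BB | UD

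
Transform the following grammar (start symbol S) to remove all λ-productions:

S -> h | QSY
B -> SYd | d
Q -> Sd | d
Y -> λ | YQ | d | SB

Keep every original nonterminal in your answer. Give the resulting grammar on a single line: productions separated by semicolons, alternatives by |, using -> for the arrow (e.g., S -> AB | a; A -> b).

Nullable set: {Y}.
S -> QSY: Y nullable, giving QS | QSY.
B -> SYd: Y nullable, giving SYd | Sd.
Drop Y -> λ.
Y -> YQ: Y nullable, giving Q | YQ.
Unchanged (no nullable symbols): S -> h; B -> d; Q -> Sd; Q -> d; Y -> SB; Y -> d.

S -> h | QS | QSY; B -> d | Sd | SYd; Q -> d | Sd; Y -> Q | d | SB | YQ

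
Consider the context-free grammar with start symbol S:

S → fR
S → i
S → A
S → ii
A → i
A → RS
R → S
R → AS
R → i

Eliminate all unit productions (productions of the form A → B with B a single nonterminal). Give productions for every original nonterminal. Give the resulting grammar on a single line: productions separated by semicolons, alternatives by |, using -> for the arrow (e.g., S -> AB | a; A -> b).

Unit productions: R->S, S->A.
Unit pairs (A ⇒* B via units): (R,A), (R,S), (S,A).
S: inherits non-unit rules of {A, S} → RS | fR | i | ii.
A: inherits non-unit rules of {A} → RS | i.
R: inherits non-unit rules of {A, R, S} → AS | RS | fR | i | ii.

S -> i | RS | fR | ii; A -> i | RS; R -> i | AS | RS | fR | ii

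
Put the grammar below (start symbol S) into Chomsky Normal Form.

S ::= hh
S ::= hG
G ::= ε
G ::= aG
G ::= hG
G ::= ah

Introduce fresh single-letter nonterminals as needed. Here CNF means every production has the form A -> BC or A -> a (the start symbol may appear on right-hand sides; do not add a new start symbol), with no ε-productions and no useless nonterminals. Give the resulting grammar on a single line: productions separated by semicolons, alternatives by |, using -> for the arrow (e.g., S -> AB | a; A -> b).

S -> h | BB | BG; A -> a; B -> h; G -> a | h | AB | AG | BG

Nullable: {G}; after ε-elimination: S -> h | hG | hh; G -> a | h | aG | ah | hG.
No unit productions to eliminate.
TERM: introduce A -> a, B -> h and substitute in every rule of length ≥2.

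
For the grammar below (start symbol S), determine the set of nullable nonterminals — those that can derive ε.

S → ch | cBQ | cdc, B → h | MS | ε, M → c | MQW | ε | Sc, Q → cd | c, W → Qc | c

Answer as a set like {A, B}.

{B, M}

Directly nullable (have an ε-rule): {B, M}.
Not nullable: Q, S, W — each has a terminal in every rule's right-hand side or depends on a non-nullable symbol.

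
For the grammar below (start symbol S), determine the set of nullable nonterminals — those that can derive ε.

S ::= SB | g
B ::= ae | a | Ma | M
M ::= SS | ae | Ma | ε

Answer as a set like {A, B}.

{B, M}

Directly nullable (have an ε-rule): {M}.
B is nullable via B -> M (every symbol on the right is already known nullable).
Not nullable: S — each has a terminal in every rule's right-hand side or depends on a non-nullable symbol.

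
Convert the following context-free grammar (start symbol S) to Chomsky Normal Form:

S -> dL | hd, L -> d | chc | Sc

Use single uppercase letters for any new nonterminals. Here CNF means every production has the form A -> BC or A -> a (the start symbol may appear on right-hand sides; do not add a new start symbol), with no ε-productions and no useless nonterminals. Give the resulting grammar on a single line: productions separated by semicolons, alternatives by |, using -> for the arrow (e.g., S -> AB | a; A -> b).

No ε-productions.
No unit productions to eliminate.
TERM: introduce A -> c, C -> d, B -> h and substitute in every rule of length ≥2.
BIN: L -> ABA becomes L -> AD, D -> BA.

S -> BC | CL; A -> c; B -> h; C -> d; D -> BA; L -> d | AD | SA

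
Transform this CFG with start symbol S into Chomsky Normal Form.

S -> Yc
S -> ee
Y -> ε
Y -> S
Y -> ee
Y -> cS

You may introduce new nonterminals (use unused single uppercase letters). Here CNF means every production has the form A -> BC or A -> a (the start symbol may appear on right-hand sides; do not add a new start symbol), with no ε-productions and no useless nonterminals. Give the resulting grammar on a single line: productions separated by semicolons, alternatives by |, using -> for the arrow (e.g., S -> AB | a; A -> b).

Nullable: {Y}; after ε-elimination: S -> c | Yc | ee; Y -> S | cS | ee.
After unit-elimination: S -> c | Yc | ee; Y -> c | Yc | cS | ee.
TERM: introduce A -> c, B -> e and substitute in every rule of length ≥2.

S -> c | BB | YA; A -> c; B -> e; Y -> c | AS | BB | YA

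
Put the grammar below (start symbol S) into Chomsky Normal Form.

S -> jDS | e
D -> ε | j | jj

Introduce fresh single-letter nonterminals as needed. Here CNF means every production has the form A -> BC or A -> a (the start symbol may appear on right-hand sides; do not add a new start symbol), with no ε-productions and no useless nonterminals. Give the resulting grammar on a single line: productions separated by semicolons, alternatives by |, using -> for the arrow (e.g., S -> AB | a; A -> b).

S -> e | AB | AS; A -> j; B -> DS; D -> j | AA

Nullable: {D}; after ε-elimination: S -> e | jS | jDS; D -> j | jj.
No unit productions to eliminate.
TERM: introduce A -> j and substitute in every rule of length ≥2.
BIN: S -> ADS becomes S -> AB, B -> DS.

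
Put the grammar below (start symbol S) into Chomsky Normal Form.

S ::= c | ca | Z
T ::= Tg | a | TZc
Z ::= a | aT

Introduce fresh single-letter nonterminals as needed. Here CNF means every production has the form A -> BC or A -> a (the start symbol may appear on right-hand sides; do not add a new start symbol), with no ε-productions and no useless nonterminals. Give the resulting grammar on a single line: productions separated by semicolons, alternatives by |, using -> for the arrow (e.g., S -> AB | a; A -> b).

S -> a | c | AT | BA; A -> a; B -> c; C -> g; D -> ZB; T -> a | TC | TD; Z -> a | AT

No ε-productions.
After unit-elimination: S -> a | c | aT | ca; T -> a | Tg | TZc; Z -> a | aT.
TERM: introduce A -> a, B -> c, C -> g and substitute in every rule of length ≥2.
BIN: T -> TZB becomes T -> TD, D -> ZB.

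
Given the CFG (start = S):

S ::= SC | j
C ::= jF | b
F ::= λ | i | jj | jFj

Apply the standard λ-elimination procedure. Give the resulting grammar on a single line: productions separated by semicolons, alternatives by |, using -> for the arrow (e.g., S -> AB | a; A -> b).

Nullable set: {F}.
C -> jF: F nullable, giving j | jF.
Drop F -> λ.
F -> jFj: F nullable, giving jFj | jj.
Unchanged (no nullable symbols): S -> SC; S -> j; C -> b; F -> i; F -> jj.

S -> j | SC; C -> b | j | jF; F -> i | jj | jFj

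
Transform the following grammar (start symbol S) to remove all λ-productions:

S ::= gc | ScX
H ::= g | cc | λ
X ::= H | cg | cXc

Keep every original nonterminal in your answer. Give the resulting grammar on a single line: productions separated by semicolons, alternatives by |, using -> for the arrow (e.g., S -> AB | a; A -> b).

S -> Sc | gc | ScX; H -> g | cc; X -> H | cc | cg | cXc

Nullable set: {H, X}.
S -> ScX: X nullable, giving Sc | ScX.
Drop H -> λ.
X -> H: H nullable, giving H.
X -> cXc: X nullable, giving cXc | cc.
Unchanged (no nullable symbols): S -> gc; H -> cc; H -> g; X -> cg.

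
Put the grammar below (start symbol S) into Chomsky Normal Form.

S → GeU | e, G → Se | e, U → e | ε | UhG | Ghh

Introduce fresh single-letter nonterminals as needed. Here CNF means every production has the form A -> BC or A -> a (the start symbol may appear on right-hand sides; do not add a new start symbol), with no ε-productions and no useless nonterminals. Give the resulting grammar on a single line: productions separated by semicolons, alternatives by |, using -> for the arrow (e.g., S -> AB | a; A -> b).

S -> e | GA | GC; A -> e; B -> h; C -> AU; D -> BB; E -> BG; G -> e | SA; U -> e | BG | GD | UE

Nullable: {U}; after ε-elimination: S -> e | Ge | GeU; G -> e | Se; U -> e | hG | Ghh | UhG.
No unit productions to eliminate.
TERM: introduce A -> e, B -> h and substitute in every rule of length ≥2.
BIN: S -> GAU becomes S -> GC, C -> AU; U -> GBB becomes U -> GD, D -> BB; U -> UBG becomes U -> UE, E -> BG.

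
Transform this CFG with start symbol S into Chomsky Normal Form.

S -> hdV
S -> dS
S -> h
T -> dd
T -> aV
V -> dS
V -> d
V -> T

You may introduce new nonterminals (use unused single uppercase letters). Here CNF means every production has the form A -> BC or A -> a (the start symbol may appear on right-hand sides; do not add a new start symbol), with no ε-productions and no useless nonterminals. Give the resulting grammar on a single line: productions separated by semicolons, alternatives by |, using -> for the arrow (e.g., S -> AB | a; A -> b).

S -> h | AS | BD; A -> d; B -> h; C -> a; D -> AV; V -> d | AA | AS | CV

No ε-productions.
After unit-elimination: S -> h | dS | hdV; T -> aV | dd; V -> d | aV | dS | dd.
TERM: introduce C -> a, A -> d, B -> h and substitute in every rule of length ≥2.
BIN: S -> BAV becomes S -> BD, D -> AV.
Drop unreachable/unproductive: T.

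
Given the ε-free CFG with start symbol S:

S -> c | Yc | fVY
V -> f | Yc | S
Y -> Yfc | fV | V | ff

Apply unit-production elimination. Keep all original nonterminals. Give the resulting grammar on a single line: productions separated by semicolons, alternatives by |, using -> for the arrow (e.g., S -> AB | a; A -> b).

Unit productions: V->S, Y->V.
Unit pairs (A ⇒* B via units): (V,S), (Y,S), (Y,V).
S: inherits non-unit rules of {S} → Yc | c | fVY.
V: inherits non-unit rules of {S, V} → Yc | c | f | fVY.
Y: inherits non-unit rules of {S, V, Y} → Yc | Yfc | c | f | fV | fVY | ff.

S -> c | Yc | fVY; V -> c | f | Yc | fVY; Y -> c | f | Yc | fV | ff | Yfc | fVY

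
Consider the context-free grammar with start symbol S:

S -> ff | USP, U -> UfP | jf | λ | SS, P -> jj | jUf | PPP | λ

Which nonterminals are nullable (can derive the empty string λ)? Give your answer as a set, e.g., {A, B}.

{P, U}

Directly nullable (have an ε-rule): {P, U}.
Not nullable: S — each has a terminal in every rule's right-hand side or depends on a non-nullable symbol.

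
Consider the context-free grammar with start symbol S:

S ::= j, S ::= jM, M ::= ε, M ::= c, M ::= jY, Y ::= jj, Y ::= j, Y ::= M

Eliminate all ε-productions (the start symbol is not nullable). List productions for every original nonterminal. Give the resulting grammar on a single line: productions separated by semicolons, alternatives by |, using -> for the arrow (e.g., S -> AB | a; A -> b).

Nullable set: {M, Y}.
S -> jM: M nullable, giving j | jM.
Drop M -> ε.
M -> jY: Y nullable, giving j | jY.
Y -> M: M nullable, giving M.
Unchanged (no nullable symbols): S -> j; M -> c; Y -> j; Y -> jj.

S -> j | jM; M -> c | j | jY; Y -> M | j | jj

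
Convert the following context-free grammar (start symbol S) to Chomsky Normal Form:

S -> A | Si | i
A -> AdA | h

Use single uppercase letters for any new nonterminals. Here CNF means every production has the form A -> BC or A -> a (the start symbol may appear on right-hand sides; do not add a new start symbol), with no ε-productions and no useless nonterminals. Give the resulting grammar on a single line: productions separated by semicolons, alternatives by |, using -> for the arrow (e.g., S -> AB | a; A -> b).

No ε-productions.
After unit-elimination: S -> h | i | Si | AdA; A -> h | AdA.
TERM: introduce B -> d, C -> i and substitute in every rule of length ≥2.
BIN: A -> ABA becomes A -> AD, D -> BA; S -> ABA becomes S -> AE, E -> BA.

S -> h | i | AE | SC; A -> h | AD; B -> d; C -> i; D -> BA; E -> BA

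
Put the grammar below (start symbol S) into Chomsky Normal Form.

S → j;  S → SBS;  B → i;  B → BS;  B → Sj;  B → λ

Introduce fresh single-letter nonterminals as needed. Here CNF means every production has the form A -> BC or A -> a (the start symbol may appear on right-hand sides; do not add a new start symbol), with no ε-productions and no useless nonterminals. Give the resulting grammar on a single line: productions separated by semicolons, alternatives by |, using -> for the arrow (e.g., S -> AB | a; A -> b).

Nullable: {B}; after ε-elimination: S -> j | SS | SBS; B -> S | i | BS | Sj.
After unit-elimination: S -> j | SS | SBS; B -> i | j | BS | SS | Sj | SBS.
TERM: introduce A -> j and substitute in every rule of length ≥2.
BIN: B -> SBS becomes B -> SC, C -> BS; S -> SBS becomes S -> SD, D -> BS.

S -> j | SD | SS; A -> j; B -> i | j | BS | SA | SC | SS; C -> BS; D -> BS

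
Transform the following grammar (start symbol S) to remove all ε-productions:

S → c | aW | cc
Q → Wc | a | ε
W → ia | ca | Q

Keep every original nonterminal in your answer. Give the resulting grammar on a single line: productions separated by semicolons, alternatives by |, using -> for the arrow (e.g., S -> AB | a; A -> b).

S -> a | c | aW | cc; Q -> a | c | Wc; W -> Q | ca | ia

Nullable set: {Q, W}.
S -> aW: W nullable, giving a | aW.
Drop Q -> ε.
Q -> Wc: W nullable, giving Wc | c.
W -> Q: Q nullable, giving Q.
Unchanged (no nullable symbols): S -> c; S -> cc; Q -> a; W -> ca; W -> ia.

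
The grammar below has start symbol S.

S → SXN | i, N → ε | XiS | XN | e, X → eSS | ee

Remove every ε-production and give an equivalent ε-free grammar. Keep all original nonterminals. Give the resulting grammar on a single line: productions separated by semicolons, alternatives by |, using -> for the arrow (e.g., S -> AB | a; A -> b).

S -> i | SX | SXN; N -> X | e | XN | XiS; X -> ee | eSS

Nullable set: {N}.
S -> SXN: N nullable, giving SX | SXN.
Drop N -> ε.
N -> XN: N nullable, giving X | XN.
Unchanged (no nullable symbols): S -> i; N -> XiS; N -> e; X -> eSS; X -> ee.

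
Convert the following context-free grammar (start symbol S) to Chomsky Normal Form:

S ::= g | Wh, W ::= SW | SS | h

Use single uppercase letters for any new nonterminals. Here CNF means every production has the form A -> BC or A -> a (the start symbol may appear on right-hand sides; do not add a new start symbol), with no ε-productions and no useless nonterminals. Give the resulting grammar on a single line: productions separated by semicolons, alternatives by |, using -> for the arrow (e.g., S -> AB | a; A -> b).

No ε-productions.
No unit productions to eliminate.
TERM: introduce A -> h and substitute in every rule of length ≥2.

S -> g | WA; A -> h; W -> h | SS | SW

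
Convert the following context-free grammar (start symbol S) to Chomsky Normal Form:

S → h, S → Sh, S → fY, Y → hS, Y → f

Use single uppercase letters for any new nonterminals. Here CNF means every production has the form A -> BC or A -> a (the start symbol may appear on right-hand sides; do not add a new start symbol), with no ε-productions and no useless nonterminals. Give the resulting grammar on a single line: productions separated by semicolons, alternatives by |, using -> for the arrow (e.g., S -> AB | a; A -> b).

No ε-productions.
No unit productions to eliminate.
TERM: introduce B -> f, A -> h and substitute in every rule of length ≥2.

S -> h | BY | SA; A -> h; B -> f; Y -> f | AS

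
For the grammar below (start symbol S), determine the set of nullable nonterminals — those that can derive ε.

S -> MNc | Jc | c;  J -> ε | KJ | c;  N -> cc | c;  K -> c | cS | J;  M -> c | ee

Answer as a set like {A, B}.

Directly nullable (have an ε-rule): {J}.
K is nullable via K -> J (every symbol on the right is already known nullable).
Not nullable: M, N, S — each has a terminal in every rule's right-hand side or depends on a non-nullable symbol.

{J, K}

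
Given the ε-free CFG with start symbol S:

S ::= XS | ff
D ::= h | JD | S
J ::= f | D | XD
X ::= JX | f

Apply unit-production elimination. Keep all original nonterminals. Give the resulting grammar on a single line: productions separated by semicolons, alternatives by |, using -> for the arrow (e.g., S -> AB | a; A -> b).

Unit productions: D->S, J->D.
Unit pairs (A ⇒* B via units): (D,S), (J,D), (J,S).
S: inherits non-unit rules of {S} → XS | ff.
D: inherits non-unit rules of {D, S} → JD | XS | ff | h.
J: inherits non-unit rules of {D, J, S} → JD | XD | XS | f | ff | h.
X: inherits non-unit rules of {X} → JX | f.

S -> XS | ff; D -> h | JD | XS | ff; J -> f | h | JD | XD | XS | ff; X -> f | JX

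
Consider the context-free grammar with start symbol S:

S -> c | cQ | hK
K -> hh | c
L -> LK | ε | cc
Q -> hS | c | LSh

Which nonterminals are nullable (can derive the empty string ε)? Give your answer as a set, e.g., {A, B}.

Directly nullable (have an ε-rule): {L}.
Not nullable: K, Q, S — each has a terminal in every rule's right-hand side or depends on a non-nullable symbol.

{L}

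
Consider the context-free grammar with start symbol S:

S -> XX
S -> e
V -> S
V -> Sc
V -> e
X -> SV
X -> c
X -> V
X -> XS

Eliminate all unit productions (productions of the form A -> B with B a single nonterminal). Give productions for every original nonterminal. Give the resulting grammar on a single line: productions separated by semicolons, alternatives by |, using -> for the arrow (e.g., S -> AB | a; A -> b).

Unit productions: V->S, X->V.
Unit pairs (A ⇒* B via units): (V,S), (X,S), (X,V).
S: inherits non-unit rules of {S} → XX | e.
V: inherits non-unit rules of {S, V} → Sc | XX | e.
X: inherits non-unit rules of {S, V, X} → SV | Sc | XS | XX | c | e.

S -> e | XX; V -> e | Sc | XX; X -> c | e | SV | Sc | XS | XX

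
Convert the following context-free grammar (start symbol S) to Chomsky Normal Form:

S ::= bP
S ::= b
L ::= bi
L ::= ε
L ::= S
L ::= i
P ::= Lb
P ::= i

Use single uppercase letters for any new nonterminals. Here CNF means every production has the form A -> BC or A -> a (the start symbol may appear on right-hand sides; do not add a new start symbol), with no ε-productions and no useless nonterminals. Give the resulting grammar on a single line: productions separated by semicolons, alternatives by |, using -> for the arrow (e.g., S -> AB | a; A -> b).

Nullable: {L}; after ε-elimination: S -> b | bP; L -> S | i | bi; P -> b | i | Lb.
After unit-elimination: S -> b | bP; L -> b | i | bP | bi; P -> b | i | Lb.
TERM: introduce A -> b, B -> i and substitute in every rule of length ≥2.

S -> b | AP; A -> b; B -> i; L -> b | i | AB | AP; P -> b | i | LA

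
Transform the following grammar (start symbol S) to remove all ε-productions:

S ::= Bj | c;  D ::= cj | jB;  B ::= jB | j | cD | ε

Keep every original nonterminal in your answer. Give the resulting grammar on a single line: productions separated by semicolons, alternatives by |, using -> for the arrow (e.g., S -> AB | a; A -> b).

Nullable set: {B}.
S -> Bj: B nullable, giving Bj | j.
Drop B -> ε.
B -> jB: B nullable, giving j | jB.
D -> jB: B nullable, giving j | jB.
Unchanged (no nullable symbols): S -> c; B -> cD; B -> j; D -> cj.

S -> c | j | Bj; B -> j | cD | jB; D -> j | cj | jB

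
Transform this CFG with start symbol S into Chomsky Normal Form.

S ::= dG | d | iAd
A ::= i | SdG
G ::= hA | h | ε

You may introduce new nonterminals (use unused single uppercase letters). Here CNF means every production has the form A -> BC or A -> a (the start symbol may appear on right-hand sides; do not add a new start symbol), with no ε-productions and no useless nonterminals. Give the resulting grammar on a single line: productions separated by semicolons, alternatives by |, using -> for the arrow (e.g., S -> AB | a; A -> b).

Nullable: {G}; after ε-elimination: S -> d | dG | iAd; A -> i | Sd | SdG; G -> h | hA.
No unit productions to eliminate.
TERM: introduce B -> d, C -> h, D -> i and substitute in every rule of length ≥2.
BIN: A -> SBG becomes A -> SE, E -> BG; S -> DAB becomes S -> DF, F -> AB.

S -> d | BG | DF; A -> i | SB | SE; B -> d; C -> h; D -> i; E -> BG; F -> AB; G -> h | CA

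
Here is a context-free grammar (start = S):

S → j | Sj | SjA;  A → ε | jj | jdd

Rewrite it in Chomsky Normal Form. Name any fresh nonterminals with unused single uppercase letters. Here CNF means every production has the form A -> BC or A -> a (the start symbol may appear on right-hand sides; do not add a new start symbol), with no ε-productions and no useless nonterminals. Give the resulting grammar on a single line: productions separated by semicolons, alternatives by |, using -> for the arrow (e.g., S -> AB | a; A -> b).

S -> j | SB | SE; A -> BB | BD; B -> j; C -> d; D -> CC; E -> BA

Nullable: {A}; after ε-elimination: S -> j | Sj | SjA; A -> jj | jdd.
No unit productions to eliminate.
TERM: introduce C -> d, B -> j and substitute in every rule of length ≥2.
BIN: A -> BCC becomes A -> BD, D -> CC; S -> SBA becomes S -> SE, E -> BA.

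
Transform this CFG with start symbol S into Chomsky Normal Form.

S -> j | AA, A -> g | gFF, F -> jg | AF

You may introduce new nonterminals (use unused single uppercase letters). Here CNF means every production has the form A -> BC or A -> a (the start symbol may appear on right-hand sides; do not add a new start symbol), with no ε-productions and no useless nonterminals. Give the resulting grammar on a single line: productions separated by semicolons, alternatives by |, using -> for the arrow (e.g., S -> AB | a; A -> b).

No ε-productions.
No unit productions to eliminate.
TERM: introduce B -> g, C -> j and substitute in every rule of length ≥2.
BIN: A -> BFF becomes A -> BD, D -> FF.

S -> j | AA; A -> g | BD; B -> g; C -> j; D -> FF; F -> AF | CB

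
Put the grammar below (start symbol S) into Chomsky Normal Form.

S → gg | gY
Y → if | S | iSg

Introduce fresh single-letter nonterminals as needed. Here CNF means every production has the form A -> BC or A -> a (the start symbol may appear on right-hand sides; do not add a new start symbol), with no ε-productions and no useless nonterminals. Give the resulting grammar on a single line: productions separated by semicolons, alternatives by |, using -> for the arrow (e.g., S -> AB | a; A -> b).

S -> AA | AY; A -> g; B -> i; C -> f; D -> SA; Y -> AA | AY | BC | BD

No ε-productions.
After unit-elimination: S -> gY | gg; Y -> gY | gg | if | iSg.
TERM: introduce C -> f, A -> g, B -> i and substitute in every rule of length ≥2.
BIN: Y -> BSA becomes Y -> BD, D -> SA.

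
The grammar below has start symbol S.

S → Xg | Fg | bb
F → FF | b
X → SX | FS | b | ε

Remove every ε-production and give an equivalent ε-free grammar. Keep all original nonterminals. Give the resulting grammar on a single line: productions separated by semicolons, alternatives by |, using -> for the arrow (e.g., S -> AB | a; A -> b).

S -> g | Fg | Xg | bb; F -> b | FF; X -> S | b | FS | SX

Nullable set: {X}.
S -> Xg: X nullable, giving Xg | g.
Drop X -> ε.
X -> SX: X nullable, giving S | SX.
Unchanged (no nullable symbols): S -> Fg; S -> bb; F -> FF; F -> b; X -> FS; X -> b.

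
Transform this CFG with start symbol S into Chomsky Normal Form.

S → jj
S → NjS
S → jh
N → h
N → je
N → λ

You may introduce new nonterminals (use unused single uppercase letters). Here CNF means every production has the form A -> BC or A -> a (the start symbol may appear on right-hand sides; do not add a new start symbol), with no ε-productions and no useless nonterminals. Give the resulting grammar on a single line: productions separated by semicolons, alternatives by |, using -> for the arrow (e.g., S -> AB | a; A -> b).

S -> AA | AC | AS | ND; A -> j; B -> e; C -> h; D -> AS; N -> h | AB

Nullable: {N}; after ε-elimination: S -> jS | jh | jj | NjS; N -> h | je.
No unit productions to eliminate.
TERM: introduce B -> e, C -> h, A -> j and substitute in every rule of length ≥2.
BIN: S -> NAS becomes S -> ND, D -> AS.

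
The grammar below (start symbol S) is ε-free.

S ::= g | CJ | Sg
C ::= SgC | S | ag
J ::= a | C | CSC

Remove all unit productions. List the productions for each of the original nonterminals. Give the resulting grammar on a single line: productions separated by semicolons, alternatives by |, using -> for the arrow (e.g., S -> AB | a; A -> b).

S -> g | CJ | Sg; C -> g | CJ | Sg | ag | SgC; J -> a | g | CJ | Sg | ag | CSC | SgC

Unit productions: C->S, J->C.
Unit pairs (A ⇒* B via units): (C,S), (J,C), (J,S).
S: inherits non-unit rules of {S} → CJ | Sg | g.
C: inherits non-unit rules of {C, S} → CJ | Sg | SgC | ag | g.
J: inherits non-unit rules of {C, J, S} → CJ | CSC | Sg | SgC | a | ag | g.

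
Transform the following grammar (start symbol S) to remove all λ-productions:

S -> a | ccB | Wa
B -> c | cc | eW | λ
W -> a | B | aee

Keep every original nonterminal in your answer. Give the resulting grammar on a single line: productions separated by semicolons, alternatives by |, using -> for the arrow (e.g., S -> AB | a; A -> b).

S -> a | Wa | cc | ccB; B -> c | e | cc | eW; W -> B | a | aee

Nullable set: {B, W}.
S -> Wa: W nullable, giving Wa | a.
S -> ccB: B nullable, giving cc | ccB.
Drop B -> λ.
B -> eW: W nullable, giving e | eW.
W -> B: B nullable, giving B.
Unchanged (no nullable symbols): S -> a; B -> c; B -> cc; W -> a; W -> aee.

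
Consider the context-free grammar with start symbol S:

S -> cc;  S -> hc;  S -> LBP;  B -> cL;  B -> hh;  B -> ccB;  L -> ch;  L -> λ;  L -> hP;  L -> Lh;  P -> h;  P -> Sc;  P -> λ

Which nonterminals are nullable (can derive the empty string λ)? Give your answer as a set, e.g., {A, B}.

Directly nullable (have an ε-rule): {L, P}.
Not nullable: B, S — each has a terminal in every rule's right-hand side or depends on a non-nullable symbol.

{L, P}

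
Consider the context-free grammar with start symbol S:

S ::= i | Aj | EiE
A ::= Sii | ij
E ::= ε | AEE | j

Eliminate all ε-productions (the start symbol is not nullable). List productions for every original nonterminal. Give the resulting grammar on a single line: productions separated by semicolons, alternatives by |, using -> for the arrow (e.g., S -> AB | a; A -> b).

S -> i | Aj | Ei | iE | EiE; A -> ij | Sii; E -> A | j | AE | AEE

Nullable set: {E}.
S -> EiE: E, E nullable, giving Ei | EiE | i | iE.
Drop E -> ε.
E -> AEE: E, E nullable, giving A | AE | AEE.
Unchanged (no nullable symbols): S -> Aj; S -> i; A -> Sii; A -> ij; E -> j.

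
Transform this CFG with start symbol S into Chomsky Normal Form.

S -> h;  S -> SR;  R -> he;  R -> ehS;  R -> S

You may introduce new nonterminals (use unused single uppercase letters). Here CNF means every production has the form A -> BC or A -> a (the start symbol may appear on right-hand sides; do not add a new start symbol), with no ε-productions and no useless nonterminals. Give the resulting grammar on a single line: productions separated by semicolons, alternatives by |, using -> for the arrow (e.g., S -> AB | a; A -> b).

No ε-productions.
After unit-elimination: S -> h | SR; R -> h | SR | he | ehS.
TERM: introduce A -> e, B -> h and substitute in every rule of length ≥2.
BIN: R -> ABS becomes R -> AC, C -> BS.

S -> h | SR; A -> e; B -> h; C -> BS; R -> h | AC | BA | SR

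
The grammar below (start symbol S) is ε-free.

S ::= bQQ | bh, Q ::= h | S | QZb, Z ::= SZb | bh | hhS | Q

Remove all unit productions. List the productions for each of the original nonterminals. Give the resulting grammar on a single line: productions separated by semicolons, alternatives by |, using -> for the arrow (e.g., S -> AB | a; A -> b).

S -> bh | bQQ; Q -> h | bh | QZb | bQQ; Z -> h | bh | QZb | SZb | bQQ | hhS

Unit productions: Q->S, Z->Q.
Unit pairs (A ⇒* B via units): (Q,S), (Z,Q), (Z,S).
S: inherits non-unit rules of {S} → bQQ | bh.
Q: inherits non-unit rules of {Q, S} → QZb | bQQ | bh | h.
Z: inherits non-unit rules of {Q, S, Z} → QZb | SZb | bQQ | bh | h | hhS.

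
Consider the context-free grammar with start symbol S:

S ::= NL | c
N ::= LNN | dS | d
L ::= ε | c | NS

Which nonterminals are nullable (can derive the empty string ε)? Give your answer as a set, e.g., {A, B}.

Directly nullable (have an ε-rule): {L}.
Not nullable: N, S — each has a terminal in every rule's right-hand side or depends on a non-nullable symbol.

{L}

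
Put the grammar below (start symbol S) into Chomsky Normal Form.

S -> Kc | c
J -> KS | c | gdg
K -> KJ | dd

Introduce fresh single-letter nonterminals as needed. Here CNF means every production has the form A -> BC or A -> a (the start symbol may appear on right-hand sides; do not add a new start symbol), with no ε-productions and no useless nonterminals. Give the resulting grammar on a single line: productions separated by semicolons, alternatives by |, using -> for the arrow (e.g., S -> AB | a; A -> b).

No ε-productions.
No unit productions to eliminate.
TERM: introduce C -> c, B -> d, A -> g and substitute in every rule of length ≥2.
BIN: J -> ABA becomes J -> AD, D -> BA.

S -> c | KC; A -> g; B -> d; C -> c; D -> BA; J -> c | AD | KS; K -> BB | KJ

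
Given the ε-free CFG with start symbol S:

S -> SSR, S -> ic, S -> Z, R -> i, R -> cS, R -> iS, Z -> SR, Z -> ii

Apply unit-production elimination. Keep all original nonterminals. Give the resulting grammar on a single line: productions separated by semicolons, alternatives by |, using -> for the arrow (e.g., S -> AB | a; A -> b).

S -> SR | ic | ii | SSR; R -> i | cS | iS; Z -> SR | ii

Unit productions: S->Z.
Unit pairs (A ⇒* B via units): (S,Z).
S: inherits non-unit rules of {S, Z} → SR | SSR | ic | ii.
R: inherits non-unit rules of {R} → cS | i | iS.
Z: inherits non-unit rules of {Z} → SR | ii.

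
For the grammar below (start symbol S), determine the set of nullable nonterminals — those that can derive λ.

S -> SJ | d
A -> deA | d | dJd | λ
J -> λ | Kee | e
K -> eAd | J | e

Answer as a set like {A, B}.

Directly nullable (have an ε-rule): {A, J}.
K is nullable via K -> J (every symbol on the right is already known nullable).
Not nullable: S — each has a terminal in every rule's right-hand side or depends on a non-nullable symbol.

{A, J, K}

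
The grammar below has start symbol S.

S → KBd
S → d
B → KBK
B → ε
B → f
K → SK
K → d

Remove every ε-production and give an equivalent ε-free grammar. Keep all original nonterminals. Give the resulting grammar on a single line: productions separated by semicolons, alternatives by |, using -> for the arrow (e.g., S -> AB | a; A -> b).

S -> d | Kd | KBd; B -> f | KK | KBK; K -> d | SK

Nullable set: {B}.
S -> KBd: B nullable, giving KBd | Kd.
Drop B -> ε.
B -> KBK: B nullable, giving KBK | KK.
Unchanged (no nullable symbols): S -> d; B -> f; K -> SK; K -> d.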